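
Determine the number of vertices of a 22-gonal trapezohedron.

46

The n-trapezohedron (dual of the n-antiprism) has V = 2·22 + 2 = 46, E = 4·22 = 88, F = 2·22 = 44.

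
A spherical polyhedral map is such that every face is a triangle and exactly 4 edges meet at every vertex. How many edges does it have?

12

Each face has 3 edges and each edge borders two faces, so 2E = 3F.
Each vertex has degree 4, so 4V = 2E and hence V = 3F/4.
Euler: V − E + F = 2 ⇒ (3F/4) − (3F/2) + F = 2.
Multiply by 8: (6 − 12 + 8)F = 16, i.e. 2F = 16.
So F = 8, E = 3·8/2 = 12, V = 3·8/4 = 6.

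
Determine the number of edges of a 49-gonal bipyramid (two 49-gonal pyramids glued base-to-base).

A bipyramid over an n-gon has 2n triangular faces and n + 2 vertices: V = 49 + 2 = 51, E = 3·49 = 147, F = 2·49 = 98.
Check: V − E + F = 51 − 147 + 98 = 2.

147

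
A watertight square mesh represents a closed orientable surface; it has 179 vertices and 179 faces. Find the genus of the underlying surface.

Every face is a square, so 2E = 4·179 = 716, giving E = 358.
χ = V − E + F = 179 − 358 + 179 = 0.
For a closed orientable surface χ = 2 − 2g, so g = (2 − (0))/2 = 1.

1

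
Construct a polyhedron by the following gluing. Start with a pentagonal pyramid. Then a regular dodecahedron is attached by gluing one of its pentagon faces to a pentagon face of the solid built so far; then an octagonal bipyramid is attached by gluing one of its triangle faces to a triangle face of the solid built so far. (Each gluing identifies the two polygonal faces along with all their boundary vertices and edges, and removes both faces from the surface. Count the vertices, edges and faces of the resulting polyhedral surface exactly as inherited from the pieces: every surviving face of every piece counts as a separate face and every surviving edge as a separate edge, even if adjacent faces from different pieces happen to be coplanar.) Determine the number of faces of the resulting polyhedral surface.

30

A pentagonal pyramid: V=6, E=10, F=6.
Attach a regular dodecahedron (V=20, E=30, F=12) along a 5-gon: merge 5 vertices and 5 edges, delete both glued faces → V=21, E=35, F=16.
Attach an octagonal bipyramid (V=10, E=24, F=16) along a 3-gon: merge 3 vertices and 3 edges, delete both glued faces → V=28, E=56, F=30.
Check: V − E + F = 28 − 56 + 30 = 2.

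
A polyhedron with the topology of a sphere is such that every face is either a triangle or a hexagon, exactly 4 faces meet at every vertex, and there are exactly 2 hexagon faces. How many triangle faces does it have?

12

Let x be the number of triangles; then F = 2 + x.
Edge–face incidences: 2E = 6·2 + 3·x = 12 + 3x.
Every vertex has degree 4, so 4V = 2E.
Euler: V − E + F = 2 ⇒ (2E)/4 − E + (2 + x) = 2.
Multiply by 8: 2·(2E) − 4·(2E) + 8·(2 + x) = 16, i.e. 16 + 8x − 2·(12 + 3x) = 16.
Collecting terms: 2x − 8 = 16, so 2x = 24, so x = 12.
Then 2E = 12 + 3·12 = 48, so E = 24, V = 2E/4 = 12, F = 2 + 12 = 14.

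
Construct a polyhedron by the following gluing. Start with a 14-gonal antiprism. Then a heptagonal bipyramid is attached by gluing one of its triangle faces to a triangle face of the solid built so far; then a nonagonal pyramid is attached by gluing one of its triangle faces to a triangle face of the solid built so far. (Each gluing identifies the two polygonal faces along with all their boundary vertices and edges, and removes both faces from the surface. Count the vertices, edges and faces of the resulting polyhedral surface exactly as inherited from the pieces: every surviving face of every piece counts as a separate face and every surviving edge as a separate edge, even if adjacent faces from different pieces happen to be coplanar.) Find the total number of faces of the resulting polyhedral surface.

50

A 14-gonal antiprism: V=28, E=56, F=30.
Attach a heptagonal bipyramid (V=9, E=21, F=14) along a 3-gon: merge 3 vertices and 3 edges, delete both glued faces → V=34, E=74, F=42.
Attach a nonagonal pyramid (V=10, E=18, F=10) along a 3-gon: merge 3 vertices and 3 edges, delete both glued faces → V=41, E=89, F=50.
Check: V − E + F = 41 − 89 + 50 = 2.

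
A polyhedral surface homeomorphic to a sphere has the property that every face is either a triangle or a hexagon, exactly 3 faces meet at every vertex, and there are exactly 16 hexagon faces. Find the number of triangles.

4

Let x be the number of triangles; then F = 16 + x.
Edge–face incidences: 2E = 6·16 + 3·x = 96 + 3x.
Every vertex has degree 3, so 3V = 2E.
Euler: V − E + F = 2 ⇒ (2E)/3 − E + (16 + x) = 2.
Multiply by 6: 2·(2E) − 3·(2E) + 6·(16 + x) = 12, i.e. 96 + 6x − (96 + 3x) = 12.
Collecting terms: 3x = 12, so x = 4.
Then 2E = 96 + 3·4 = 108, so E = 54, V = 2E/3 = 36, F = 16 + 4 = 20.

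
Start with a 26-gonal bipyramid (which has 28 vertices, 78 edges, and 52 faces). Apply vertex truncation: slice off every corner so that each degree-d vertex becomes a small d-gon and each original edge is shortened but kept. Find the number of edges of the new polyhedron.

234

Truncation replaces each original edge-end by a new vertex, so V′ = 2E = 156.
Each original edge survives, and each old vertex of degree d contributes d new edges; summing degrees gives Σd = 2E, so E′ = E + 2E = 3E = 234.
Each original face survives and each original vertex becomes one new face: F′ = F + V = 80.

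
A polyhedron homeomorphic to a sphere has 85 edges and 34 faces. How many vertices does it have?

53

Here V − E + F = 2.
V = 2 + E − F = 2 + 85 − 34 = 53.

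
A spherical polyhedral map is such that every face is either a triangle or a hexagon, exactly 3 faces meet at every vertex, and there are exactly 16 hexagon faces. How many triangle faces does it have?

Let x be the number of triangles; then F = 16 + x.
Edge–face incidences: 2E = 6·16 + 3·x = 96 + 3x.
Every vertex has degree 3, so 3V = 2E.
Euler: V − E + F = 2 ⇒ (2E)/3 − E + (16 + x) = 2.
Multiply by 6: 2·(2E) − 3·(2E) + 6·(16 + x) = 12, i.e. 96 + 6x − (96 + 3x) = 12.
Collecting terms: 3x = 12, so x = 4.
Then 2E = 96 + 3·4 = 108, so E = 54, V = 2E/3 = 36, F = 16 + 4 = 20.

4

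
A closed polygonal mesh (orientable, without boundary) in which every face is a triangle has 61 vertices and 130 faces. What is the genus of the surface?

Every face is a triangle, so 2E = 3·130 = 390, giving E = 195.
χ = V − E + F = 61 − 195 + 130 = -4.
For a closed orientable surface χ = 2 − 2g, so g = (2 − (-4))/2 = 3.

3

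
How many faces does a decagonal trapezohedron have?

The n-trapezohedron (dual of the n-antiprism) has V = 2·10 + 2 = 22, E = 4·10 = 40, F = 2·10 = 20.

20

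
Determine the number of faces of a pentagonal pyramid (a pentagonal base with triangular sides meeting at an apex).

A pyramid on an n-gon base has one n-gon and n triangles: V = 5 + 1 = 6, E = 2·5 = 10, F = 5 + 1 = 6.
Check: V − E + F = 6 − 10 + 6 = 2.

6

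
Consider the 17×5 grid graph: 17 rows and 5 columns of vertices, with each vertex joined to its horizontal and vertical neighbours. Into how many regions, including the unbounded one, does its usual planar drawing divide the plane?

The grid has V = 17·5 = 85 vertices and E = 17·4 + 5·16 = 148 edges.
F = 2 − V + E = 2 − 85 + 148 = 65.

65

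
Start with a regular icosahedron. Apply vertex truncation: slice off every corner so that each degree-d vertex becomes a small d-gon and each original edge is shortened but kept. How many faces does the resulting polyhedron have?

32

The base solid has V = 12, E = 30, F = 20.
Truncation replaces each original edge-end by a new vertex, so V′ = 2E = 60.
Each original edge survives, and each old vertex of degree d contributes d new edges; summing degrees gives Σd = 2E, so E′ = E + 2E = 3E = 90.
Each original face survives and each original vertex becomes one new face: F′ = F + V = 32.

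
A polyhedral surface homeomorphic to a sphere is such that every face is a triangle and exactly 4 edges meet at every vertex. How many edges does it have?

12

Each face has 3 edges and each edge borders two faces, so 2E = 3F.
Each vertex has degree 4, so 4V = 2E and hence V = 3F/4.
Euler: V − E + F = 2 ⇒ (3F/4) − (3F/2) + F = 2.
Multiply by 8: (6 − 12 + 8)F = 16, i.e. 2F = 16.
So F = 8, E = 3·8/2 = 12, V = 3·8/4 = 6.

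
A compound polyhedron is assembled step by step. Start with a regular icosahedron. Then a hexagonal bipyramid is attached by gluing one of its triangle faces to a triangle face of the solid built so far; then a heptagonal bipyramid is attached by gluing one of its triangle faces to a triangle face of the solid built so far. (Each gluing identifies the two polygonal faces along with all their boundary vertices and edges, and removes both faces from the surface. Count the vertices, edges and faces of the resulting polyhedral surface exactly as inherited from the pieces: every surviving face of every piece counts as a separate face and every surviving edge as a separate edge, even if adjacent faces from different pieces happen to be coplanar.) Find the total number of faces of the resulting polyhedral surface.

42

A regular icosahedron: V=12, E=30, F=20.
Attach a hexagonal bipyramid (V=8, E=18, F=12) along a 3-gon: merge 3 vertices and 3 edges, delete both glued faces → V=17, E=45, F=30.
Attach a heptagonal bipyramid (V=9, E=21, F=14) along a 3-gon: merge 3 vertices and 3 edges, delete both glued faces → V=23, E=63, F=42.
Check: V − E + F = 23 − 63 + 42 = 2.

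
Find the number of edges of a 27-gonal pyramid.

54

A pyramid on an n-gon base has one n-gon and n triangles: V = 27 + 1 = 28, E = 2·27 = 54, F = 27 + 1 = 28.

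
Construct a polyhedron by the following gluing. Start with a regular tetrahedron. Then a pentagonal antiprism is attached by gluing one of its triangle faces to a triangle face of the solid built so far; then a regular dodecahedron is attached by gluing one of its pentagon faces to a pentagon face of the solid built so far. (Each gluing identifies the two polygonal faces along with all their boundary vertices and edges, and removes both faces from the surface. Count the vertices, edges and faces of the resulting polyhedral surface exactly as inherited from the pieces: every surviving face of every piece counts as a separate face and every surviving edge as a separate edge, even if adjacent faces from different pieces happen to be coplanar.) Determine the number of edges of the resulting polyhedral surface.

48

A regular tetrahedron: V=4, E=6, F=4.
Attach a pentagonal antiprism (V=10, E=20, F=12) along a 3-gon: merge 3 vertices and 3 edges, delete both glued faces → V=11, E=23, F=14.
Attach a regular dodecahedron (V=20, E=30, F=12) along a 5-gon: merge 5 vertices and 5 edges, delete both glued faces → V=26, E=48, F=24.
Check: V − E + F = 26 − 48 + 24 = 2.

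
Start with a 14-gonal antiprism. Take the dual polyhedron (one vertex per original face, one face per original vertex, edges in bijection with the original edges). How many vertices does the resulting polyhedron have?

The base solid has V = 28, E = 56, F = 30.
The dual swaps V and F and preserves E: V′ = F = 30, E′ = E = 56, F′ = V = 28.

30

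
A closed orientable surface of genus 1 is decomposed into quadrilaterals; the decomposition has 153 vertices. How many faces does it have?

153

χ = 2 − 2·1 = 0, and every face is a square so 4F = 2E.
V − E + F = 0 with E = 4F/2 gives 153 − (4/2 − 1)·F = 0, so F = 153 and E = 306.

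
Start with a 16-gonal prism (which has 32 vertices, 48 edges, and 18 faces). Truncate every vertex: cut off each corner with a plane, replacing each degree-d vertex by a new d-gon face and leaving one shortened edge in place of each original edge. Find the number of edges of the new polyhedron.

144

Truncation replaces each original edge-end by a new vertex, so V′ = 2E = 96.
Each original edge survives, and each old vertex of degree d contributes d new edges; summing degrees gives Σd = 2E, so E′ = E + 2E = 3E = 144.
Each original face survives and each original vertex becomes one new face: F′ = F + V = 50.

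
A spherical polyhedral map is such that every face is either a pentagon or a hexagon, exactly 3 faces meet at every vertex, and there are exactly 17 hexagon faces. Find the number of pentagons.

12

Let x be the number of pentagons; then F = 17 + x.
Edge–face incidences: 2E = 6·17 + 5·x = 102 + 5x.
Every vertex has degree 3, so 3V = 2E.
Euler: V − E + F = 2 ⇒ (2E)/3 − E + (17 + x) = 2.
Multiply by 6: 2·(2E) − 3·(2E) + 6·(17 + x) = 12, i.e. 102 + 6x − (102 + 5x) = 12.
Collecting terms: x = 12.
Then 2E = 102 + 5·12 = 162, so E = 81, V = 2E/3 = 54, F = 17 + 12 = 29.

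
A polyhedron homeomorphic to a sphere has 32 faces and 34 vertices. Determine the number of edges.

64

Here V − E + F = 2.
E = V + F − (2) = 34 + 32 − (2) = 64.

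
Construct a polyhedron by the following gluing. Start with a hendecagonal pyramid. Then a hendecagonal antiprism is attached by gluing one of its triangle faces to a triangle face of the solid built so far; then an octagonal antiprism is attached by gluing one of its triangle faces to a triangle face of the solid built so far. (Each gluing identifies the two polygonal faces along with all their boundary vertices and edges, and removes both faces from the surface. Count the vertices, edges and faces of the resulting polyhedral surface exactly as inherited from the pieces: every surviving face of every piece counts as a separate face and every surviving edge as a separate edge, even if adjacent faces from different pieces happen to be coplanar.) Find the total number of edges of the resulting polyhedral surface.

A hendecagonal pyramid: V=12, E=22, F=12.
Attach a hendecagonal antiprism (V=22, E=44, F=24) along a 3-gon: merge 3 vertices and 3 edges, delete both glued faces → V=31, E=63, F=34.
Attach an octagonal antiprism (V=16, E=32, F=18) along a 3-gon: merge 3 vertices and 3 edges, delete both glued faces → V=44, E=92, F=50.
Check: V − E + F = 44 − 92 + 50 = 2.

92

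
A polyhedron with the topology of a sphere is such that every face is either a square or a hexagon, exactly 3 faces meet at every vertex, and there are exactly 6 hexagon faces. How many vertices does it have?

Let x be the number of squares; then F = 6 + x.
Edge–face incidences: 2E = 6·6 + 4·x = 36 + 4x.
Every vertex has degree 3, so 3V = 2E.
Euler: V − E + F = 2 ⇒ (2E)/3 − E + (6 + x) = 2.
Multiply by 6: 2·(2E) − 3·(2E) + 6·(6 + x) = 12, i.e. 36 + 6x − (36 + 4x) = 12.
Collecting terms: 2x = 12, so x = 6.
Then 2E = 36 + 4·6 = 60, so E = 30, V = 2E/3 = 20, F = 6 + 6 = 12.

20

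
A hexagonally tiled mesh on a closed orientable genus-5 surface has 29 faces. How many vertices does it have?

χ = 2 − 2·5 = -8, and every face is a hexagon so 6F = 2E.
E = 6·29/2 = 87. Then V = -8 + E − F = -8 + 87 − 29 = 50.

50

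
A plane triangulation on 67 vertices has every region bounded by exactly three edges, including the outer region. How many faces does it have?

130

In a plane triangulation 3F = 2E and V − E + F = 2, so F = 2V − 4 = 2·67 − 4 = 130.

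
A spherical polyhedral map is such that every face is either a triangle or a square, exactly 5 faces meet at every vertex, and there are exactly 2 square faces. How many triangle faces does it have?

24

Let x be the number of triangles; then F = 2 + x.
Edge–face incidences: 2E = 4·2 + 3·x = 8 + 3x.
Every vertex has degree 5, so 5V = 2E.
Euler: V − E + F = 2 ⇒ (2E)/5 − E + (2 + x) = 2.
Multiply by 10: 2·(2E) − 5·(2E) + 10·(2 + x) = 20, i.e. 20 + 10x − 3·(8 + 3x) = 20.
Collecting terms: x − 4 = 20, so x = 24.
Then 2E = 8 + 3·24 = 80, so E = 40, V = 2E/5 = 16, F = 2 + 24 = 26.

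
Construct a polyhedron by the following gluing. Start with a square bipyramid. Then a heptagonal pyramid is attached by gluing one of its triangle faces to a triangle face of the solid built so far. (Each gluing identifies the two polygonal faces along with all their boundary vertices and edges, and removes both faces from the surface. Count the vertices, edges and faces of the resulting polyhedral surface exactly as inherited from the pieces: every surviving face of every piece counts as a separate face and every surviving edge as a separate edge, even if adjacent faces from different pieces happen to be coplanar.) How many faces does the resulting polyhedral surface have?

A square bipyramid: V=6, E=12, F=8.
Attach a heptagonal pyramid (V=8, E=14, F=8) along a 3-gon: merge 3 vertices and 3 edges, delete both glued faces → V=11, E=23, F=14.
Check: V − E + F = 11 − 23 + 14 = 2.

14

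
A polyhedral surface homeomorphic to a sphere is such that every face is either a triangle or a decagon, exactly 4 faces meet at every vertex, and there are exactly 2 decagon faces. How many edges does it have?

40

Let x be the number of triangles; then F = 2 + x.
Edge–face incidences: 2E = 10·2 + 3·x = 20 + 3x.
Every vertex has degree 4, so 4V = 2E.
Euler: V − E + F = 2 ⇒ (2E)/4 − E + (2 + x) = 2.
Multiply by 8: 2·(2E) − 4·(2E) + 8·(2 + x) = 16, i.e. 16 + 8x − 2·(20 + 3x) = 16.
Collecting terms: 2x − 24 = 16, so 2x = 40, so x = 20.
Then 2E = 20 + 3·20 = 80, so E = 40, V = 2E/4 = 20, F = 2 + 20 = 22.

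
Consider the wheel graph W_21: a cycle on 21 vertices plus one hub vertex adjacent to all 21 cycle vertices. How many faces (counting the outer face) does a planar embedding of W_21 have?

22

W_21 has V = 21 + 1 = 22 vertices and E = 2·21 = 42 edges.
By Euler's formula F = 2 − V + E = 2 − 22 + 42 = 22.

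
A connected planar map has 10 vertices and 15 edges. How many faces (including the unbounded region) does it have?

7

Euler's formula for a connected plane graph: V − E + F = 2, so F = 2 − 10 + 15 = 7.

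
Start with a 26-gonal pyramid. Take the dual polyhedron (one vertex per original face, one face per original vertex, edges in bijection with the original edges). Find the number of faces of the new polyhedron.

The base solid has V = 27, E = 52, F = 27.
The dual swaps V and F and preserves E: V′ = F = 27, E′ = E = 52, F′ = V = 27.

27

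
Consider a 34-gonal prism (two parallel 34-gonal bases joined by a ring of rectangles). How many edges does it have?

102

A prism on an n-gon has two n-gon bases and n rectangular sides: V = 2·34 = 68, E = 3·34 = 102, F = 34 + 2 = 36.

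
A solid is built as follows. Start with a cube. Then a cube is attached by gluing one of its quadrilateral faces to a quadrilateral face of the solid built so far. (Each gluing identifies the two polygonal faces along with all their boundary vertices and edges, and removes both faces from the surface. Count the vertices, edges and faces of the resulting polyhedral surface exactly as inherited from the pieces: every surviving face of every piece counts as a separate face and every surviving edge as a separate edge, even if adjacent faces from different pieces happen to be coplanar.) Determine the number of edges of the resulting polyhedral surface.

A cube: V=8, E=12, F=6.
Attach a cube (V=8, E=12, F=6) along a 4-gon: merge 4 vertices and 4 edges, delete both glued faces → V=12, E=20, F=10.
Check: V − E + F = 12 − 20 + 10 = 2.

20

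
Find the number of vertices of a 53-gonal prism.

106

A prism on an n-gon has two n-gon bases and n rectangular sides: V = 2·53 = 106, E = 3·53 = 159, F = 53 + 2 = 55.
Check: V − E + F = 106 − 159 + 55 = 2.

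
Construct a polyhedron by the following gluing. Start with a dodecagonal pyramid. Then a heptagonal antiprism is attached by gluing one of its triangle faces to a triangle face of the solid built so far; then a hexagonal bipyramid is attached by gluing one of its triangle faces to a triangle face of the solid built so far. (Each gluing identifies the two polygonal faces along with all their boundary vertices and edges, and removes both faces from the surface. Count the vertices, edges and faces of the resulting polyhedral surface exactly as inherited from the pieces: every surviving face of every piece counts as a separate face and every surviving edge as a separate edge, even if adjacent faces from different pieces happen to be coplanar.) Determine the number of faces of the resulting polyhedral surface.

37

A dodecagonal pyramid: V=13, E=24, F=13.
Attach a heptagonal antiprism (V=14, E=28, F=16) along a 3-gon: merge 3 vertices and 3 edges, delete both glued faces → V=24, E=49, F=27.
Attach a hexagonal bipyramid (V=8, E=18, F=12) along a 3-gon: merge 3 vertices and 3 edges, delete both glued faces → V=29, E=64, F=37.
Check: V − E + F = 29 − 64 + 37 = 2.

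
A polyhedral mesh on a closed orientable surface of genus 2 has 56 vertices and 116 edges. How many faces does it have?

58

For a closed orientable surface of genus 2, χ = 2 − 2·2 = -2.
F = -2 − V + E = -2 − 56 + 116 = 58.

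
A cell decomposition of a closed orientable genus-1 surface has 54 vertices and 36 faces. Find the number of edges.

For a closed orientable surface of genus 1, χ = 2 − 2·1 = 0.
E = V + F − (0) = 54 + 36 − (0) = 90.

90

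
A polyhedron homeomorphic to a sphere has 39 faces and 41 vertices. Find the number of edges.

78

Here V − E + F = 2.
E = V + F − (2) = 41 + 39 − (2) = 78.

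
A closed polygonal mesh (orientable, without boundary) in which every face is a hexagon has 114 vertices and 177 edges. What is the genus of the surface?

Every face is a hexagon and each edge borders two faces, so 6F = 2·177, giving F = 59.
χ = V − E + F = 114 − 177 + 59 = -4.
For a closed orientable surface χ = 2 − 2g, so g = (2 − (-4))/2 = 3.

3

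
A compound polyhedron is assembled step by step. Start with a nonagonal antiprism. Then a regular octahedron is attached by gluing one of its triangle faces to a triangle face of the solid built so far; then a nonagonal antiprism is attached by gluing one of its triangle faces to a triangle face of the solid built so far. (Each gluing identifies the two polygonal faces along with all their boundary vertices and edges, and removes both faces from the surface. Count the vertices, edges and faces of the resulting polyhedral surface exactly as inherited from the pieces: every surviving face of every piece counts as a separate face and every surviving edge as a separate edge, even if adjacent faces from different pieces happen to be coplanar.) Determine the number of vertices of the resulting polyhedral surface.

36

A nonagonal antiprism: V=18, E=36, F=20.
Attach a regular octahedron (V=6, E=12, F=8) along a 3-gon: merge 3 vertices and 3 edges, delete both glued faces → V=21, E=45, F=26.
Attach a nonagonal antiprism (V=18, E=36, F=20) along a 3-gon: merge 3 vertices and 3 edges, delete both glued faces → V=36, E=78, F=44.
Check: V − E + F = 36 − 78 + 44 = 2.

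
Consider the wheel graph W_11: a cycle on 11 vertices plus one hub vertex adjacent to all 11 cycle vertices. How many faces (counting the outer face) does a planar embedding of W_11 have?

W_11 has V = 11 + 1 = 12 vertices and E = 2·11 = 22 edges.
By Euler's formula F = 2 − V + E = 2 − 12 + 22 = 12.

12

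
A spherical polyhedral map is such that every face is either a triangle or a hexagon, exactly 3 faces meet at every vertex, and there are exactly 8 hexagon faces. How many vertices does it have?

20

Let x be the number of triangles; then F = 8 + x.
Edge–face incidences: 2E = 6·8 + 3·x = 48 + 3x.
Every vertex has degree 3, so 3V = 2E.
Euler: V − E + F = 2 ⇒ (2E)/3 − E + (8 + x) = 2.
Multiply by 6: 2·(2E) − 3·(2E) + 6·(8 + x) = 12, i.e. 48 + 6x − (48 + 3x) = 12.
Collecting terms: 3x = 12, so x = 4.
Then 2E = 48 + 3·4 = 60, so E = 30, V = 2E/3 = 20, F = 8 + 4 = 12.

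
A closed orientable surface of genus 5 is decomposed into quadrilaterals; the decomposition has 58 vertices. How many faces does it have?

χ = 2 − 2·5 = -8, and every face is a square so 4F = 2E.
V − E + F = -8 with E = 4F/2 gives 58 − (4/2 − 1)·F = -8, so F = 66 and E = 132.

66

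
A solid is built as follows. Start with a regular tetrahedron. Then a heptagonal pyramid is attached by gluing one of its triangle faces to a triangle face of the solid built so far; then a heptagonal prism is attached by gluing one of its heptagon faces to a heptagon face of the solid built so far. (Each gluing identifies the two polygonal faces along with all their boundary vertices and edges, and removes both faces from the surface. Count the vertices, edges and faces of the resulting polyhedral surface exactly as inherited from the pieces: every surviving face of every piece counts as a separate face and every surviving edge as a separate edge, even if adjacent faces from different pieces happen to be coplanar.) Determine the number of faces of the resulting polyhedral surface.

A regular tetrahedron: V=4, E=6, F=4.
Attach a heptagonal pyramid (V=8, E=14, F=8) along a 3-gon: merge 3 vertices and 3 edges, delete both glued faces → V=9, E=17, F=10.
Attach a heptagonal prism (V=14, E=21, F=9) along a 7-gon: merge 7 vertices and 7 edges, delete both glued faces → V=16, E=31, F=17.
Check: V − E + F = 16 − 31 + 17 = 2.

17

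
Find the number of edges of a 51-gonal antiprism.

An antiprism on an n-gon has two n-gon caps and 2n triangles: V = 2·51 = 102, E = 4·51 = 204, F = 2·51 + 2 = 104.

204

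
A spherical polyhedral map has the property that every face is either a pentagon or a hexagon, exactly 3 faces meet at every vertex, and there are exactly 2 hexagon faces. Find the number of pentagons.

12

Let x be the number of pentagons; then F = 2 + x.
Edge–face incidences: 2E = 6·2 + 5·x = 12 + 5x.
Every vertex has degree 3, so 3V = 2E.
Euler: V − E + F = 2 ⇒ (2E)/3 − E + (2 + x) = 2.
Multiply by 6: 2·(2E) − 3·(2E) + 6·(2 + x) = 12, i.e. 12 + 6x − (12 + 5x) = 12.
Collecting terms: x = 12.
Then 2E = 12 + 5·12 = 72, so E = 36, V = 2E/3 = 24, F = 2 + 12 = 14.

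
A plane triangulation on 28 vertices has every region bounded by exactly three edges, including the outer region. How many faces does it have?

In a plane triangulation 3F = 2E and V − E + F = 2, so F = 2V − 4 = 2·28 − 4 = 52.

52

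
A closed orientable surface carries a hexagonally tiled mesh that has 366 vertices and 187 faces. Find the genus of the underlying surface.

Every face is a hexagon, so 2E = 6·187 = 1122, giving E = 561.
χ = V − E + F = 366 − 561 + 187 = -8.
For a closed orientable surface χ = 2 − 2g, so g = (2 − (-8))/2 = 5.

5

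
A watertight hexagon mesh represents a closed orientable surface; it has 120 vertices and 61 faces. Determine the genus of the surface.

2

Every face is a hexagon, so 2E = 6·61 = 366, giving E = 183.
χ = V − E + F = 120 − 183 + 61 = -2.
For a closed orientable surface χ = 2 − 2g, so g = (2 − (-2))/2 = 2.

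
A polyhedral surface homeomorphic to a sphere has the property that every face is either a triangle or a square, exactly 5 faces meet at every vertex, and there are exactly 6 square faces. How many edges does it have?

60

Let x be the number of triangles; then F = 6 + x.
Edge–face incidences: 2E = 4·6 + 3·x = 24 + 3x.
Every vertex has degree 5, so 5V = 2E.
Euler: V − E + F = 2 ⇒ (2E)/5 − E + (6 + x) = 2.
Multiply by 10: 2·(2E) − 5·(2E) + 10·(6 + x) = 20, i.e. 60 + 10x − 3·(24 + 3x) = 20.
Collecting terms: x − 12 = 20, so x = 32.
Then 2E = 24 + 3·32 = 120, so E = 60, V = 2E/5 = 24, F = 6 + 32 = 38.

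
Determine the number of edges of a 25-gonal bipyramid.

75

A bipyramid over an n-gon has 2n triangular faces and n + 2 vertices: V = 25 + 2 = 27, E = 3·25 = 75, F = 2·25 = 50.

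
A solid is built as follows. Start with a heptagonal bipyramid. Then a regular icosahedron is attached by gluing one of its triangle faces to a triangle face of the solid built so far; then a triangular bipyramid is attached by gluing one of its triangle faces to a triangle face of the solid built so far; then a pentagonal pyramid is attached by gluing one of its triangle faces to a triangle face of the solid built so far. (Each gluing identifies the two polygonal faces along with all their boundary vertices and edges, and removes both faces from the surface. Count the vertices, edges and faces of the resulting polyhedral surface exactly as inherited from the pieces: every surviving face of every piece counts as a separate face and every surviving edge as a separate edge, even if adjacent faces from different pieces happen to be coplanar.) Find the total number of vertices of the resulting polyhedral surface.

23

A heptagonal bipyramid: V=9, E=21, F=14.
Attach a regular icosahedron (V=12, E=30, F=20) along a 3-gon: merge 3 vertices and 3 edges, delete both glued faces → V=18, E=48, F=32.
Attach a triangular bipyramid (V=5, E=9, F=6) along a 3-gon: merge 3 vertices and 3 edges, delete both glued faces → V=20, E=54, F=36.
Attach a pentagonal pyramid (V=6, E=10, F=6) along a 3-gon: merge 3 vertices and 3 edges, delete both glued faces → V=23, E=61, F=40.
Check: V − E + F = 23 − 61 + 40 = 2.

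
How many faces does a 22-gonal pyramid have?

23

A pyramid on an n-gon base has one n-gon and n triangles: V = 22 + 1 = 23, E = 2·22 = 44, F = 22 + 1 = 23.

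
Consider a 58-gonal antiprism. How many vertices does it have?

An antiprism on an n-gon has two n-gon caps and 2n triangles: V = 2·58 = 116, E = 4·58 = 232, F = 2·58 + 2 = 118.

116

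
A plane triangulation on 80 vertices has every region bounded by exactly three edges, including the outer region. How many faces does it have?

In a plane triangulation 3F = 2E and V − E + F = 2, so F = 2V − 4 = 2·80 − 4 = 156.

156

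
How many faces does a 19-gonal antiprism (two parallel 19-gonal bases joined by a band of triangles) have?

An antiprism on an n-gon has two n-gon caps and 2n triangles: V = 2·19 = 38, E = 4·19 = 76, F = 2·19 + 2 = 40.

40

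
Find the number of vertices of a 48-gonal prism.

A prism on an n-gon has two n-gon bases and n rectangular sides: V = 2·48 = 96, E = 3·48 = 144, F = 48 + 2 = 50.

96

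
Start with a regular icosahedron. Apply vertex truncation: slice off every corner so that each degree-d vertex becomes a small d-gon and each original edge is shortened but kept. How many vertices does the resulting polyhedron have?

The base solid has V = 12, E = 30, F = 20.
Truncation replaces each original edge-end by a new vertex, so V′ = 2E = 60.
Each original edge survives, and each old vertex of degree d contributes d new edges; summing degrees gives Σd = 2E, so E′ = E + 2E = 3E = 90.
Each original face survives and each original vertex becomes one new face: F′ = F + V = 32.

60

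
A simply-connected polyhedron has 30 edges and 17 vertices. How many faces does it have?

Here V − E + F = 2.
F = 2 − V + E = 2 − 17 + 30 = 15.

15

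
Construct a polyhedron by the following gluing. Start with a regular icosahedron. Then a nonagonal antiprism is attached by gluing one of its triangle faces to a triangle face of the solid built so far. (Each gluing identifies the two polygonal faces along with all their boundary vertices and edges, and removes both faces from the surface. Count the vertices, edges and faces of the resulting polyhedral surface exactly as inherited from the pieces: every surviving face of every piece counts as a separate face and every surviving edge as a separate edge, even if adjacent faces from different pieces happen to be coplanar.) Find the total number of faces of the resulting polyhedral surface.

38

A regular icosahedron: V=12, E=30, F=20.
Attach a nonagonal antiprism (V=18, E=36, F=20) along a 3-gon: merge 3 vertices and 3 edges, delete both glued faces → V=27, E=63, F=38.
Check: V − E + F = 27 − 63 + 38 = 2.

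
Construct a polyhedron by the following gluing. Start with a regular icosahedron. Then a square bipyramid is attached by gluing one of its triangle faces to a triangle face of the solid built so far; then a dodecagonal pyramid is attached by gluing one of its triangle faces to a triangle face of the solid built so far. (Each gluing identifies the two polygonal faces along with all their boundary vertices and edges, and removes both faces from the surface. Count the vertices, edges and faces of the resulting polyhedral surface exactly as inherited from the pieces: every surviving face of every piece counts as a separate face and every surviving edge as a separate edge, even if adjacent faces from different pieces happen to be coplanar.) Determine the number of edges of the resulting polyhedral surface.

A regular icosahedron: V=12, E=30, F=20.
Attach a square bipyramid (V=6, E=12, F=8) along a 3-gon: merge 3 vertices and 3 edges, delete both glued faces → V=15, E=39, F=26.
Attach a dodecagonal pyramid (V=13, E=24, F=13) along a 3-gon: merge 3 vertices and 3 edges, delete both glued faces → V=25, E=60, F=37.
Check: V − E + F = 25 − 60 + 37 = 2.

60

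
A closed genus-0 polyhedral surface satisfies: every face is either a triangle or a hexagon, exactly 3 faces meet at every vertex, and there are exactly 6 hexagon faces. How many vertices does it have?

Let x be the number of triangles; then F = 6 + x.
Edge–face incidences: 2E = 6·6 + 3·x = 36 + 3x.
Every vertex has degree 3, so 3V = 2E.
Euler: V − E + F = 2 ⇒ (2E)/3 − E + (6 + x) = 2.
Multiply by 6: 2·(2E) − 3·(2E) + 6·(6 + x) = 12, i.e. 36 + 6x − (36 + 3x) = 12.
Collecting terms: 3x = 12, so x = 4.
Then 2E = 36 + 3·4 = 48, so E = 24, V = 2E/3 = 16, F = 6 + 4 = 10.

16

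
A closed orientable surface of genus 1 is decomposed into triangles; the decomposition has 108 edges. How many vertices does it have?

χ = 2 − 2·1 = 0, and every face is a triangle so 3F = 2E.
F = 2E/3 = 72. Then V = 0 + E − F = 0 + 108 − 72 = 36.

36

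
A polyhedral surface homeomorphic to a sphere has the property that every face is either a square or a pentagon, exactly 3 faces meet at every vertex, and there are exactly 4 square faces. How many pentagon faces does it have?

Let x be the number of pentagons; then F = 4 + x.
Edge–face incidences: 2E = 4·4 + 5·x = 16 + 5x.
Every vertex has degree 3, so 3V = 2E.
Euler: V − E + F = 2 ⇒ (2E)/3 − E + (4 + x) = 2.
Multiply by 6: 2·(2E) − 3·(2E) + 6·(4 + x) = 12, i.e. 24 + 6x − (16 + 5x) = 12.
Collecting terms: x + 8 = 12, so x = 4.
Then 2E = 16 + 5·4 = 36, so E = 18, V = 2E/3 = 12, F = 4 + 4 = 8.

4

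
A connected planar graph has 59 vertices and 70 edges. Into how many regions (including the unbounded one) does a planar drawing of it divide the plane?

Euler's formula for a connected plane graph: V − E + F = 2, so F = 2 − 59 + 70 = 13.

13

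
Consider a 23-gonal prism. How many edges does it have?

69

A prism on an n-gon has two n-gon bases and n rectangular sides: V = 2·23 = 46, E = 3·23 = 69, F = 23 + 2 = 25.
Check: V − E + F = 46 − 69 + 25 = 2.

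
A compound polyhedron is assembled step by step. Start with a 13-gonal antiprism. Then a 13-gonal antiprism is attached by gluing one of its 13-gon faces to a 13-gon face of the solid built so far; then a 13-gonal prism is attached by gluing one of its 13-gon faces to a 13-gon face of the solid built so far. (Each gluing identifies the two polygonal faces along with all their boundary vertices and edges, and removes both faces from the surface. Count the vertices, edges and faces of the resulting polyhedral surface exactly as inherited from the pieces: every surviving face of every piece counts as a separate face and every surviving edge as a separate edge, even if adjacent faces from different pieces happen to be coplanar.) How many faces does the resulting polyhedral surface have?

A 13-gonal antiprism: V=26, E=52, F=28.
Attach a 13-gonal antiprism (V=26, E=52, F=28) along a 13-gon: merge 13 vertices and 13 edges, delete both glued faces → V=39, E=91, F=54.
Attach a 13-gonal prism (V=26, E=39, F=15) along a 13-gon: merge 13 vertices and 13 edges, delete both glued faces → V=52, E=117, F=67.
Check: V − E + F = 52 − 117 + 67 = 2.

67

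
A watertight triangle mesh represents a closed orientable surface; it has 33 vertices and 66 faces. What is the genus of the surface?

1

Every face is a triangle, so 2E = 3·66 = 198, giving E = 99.
χ = V − E + F = 33 − 99 + 66 = 0.
For a closed orientable surface χ = 2 − 2g, so g = (2 − (0))/2 = 1.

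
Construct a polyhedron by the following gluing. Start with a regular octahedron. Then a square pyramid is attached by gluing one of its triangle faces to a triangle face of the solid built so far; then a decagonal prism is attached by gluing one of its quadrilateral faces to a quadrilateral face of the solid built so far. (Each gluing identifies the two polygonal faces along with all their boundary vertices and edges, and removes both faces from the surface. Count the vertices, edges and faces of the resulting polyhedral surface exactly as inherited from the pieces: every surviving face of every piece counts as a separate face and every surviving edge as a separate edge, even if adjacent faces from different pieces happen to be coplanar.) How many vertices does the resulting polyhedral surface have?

24

A regular octahedron: V=6, E=12, F=8.
Attach a square pyramid (V=5, E=8, F=5) along a 3-gon: merge 3 vertices and 3 edges, delete both glued faces → V=8, E=17, F=11.
Attach a decagonal prism (V=20, E=30, F=12) along a 4-gon: merge 4 vertices and 4 edges, delete both glued faces → V=24, E=43, F=21.
Check: V − E + F = 24 − 43 + 21 = 2.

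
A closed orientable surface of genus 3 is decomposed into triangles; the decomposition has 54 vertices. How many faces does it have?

116

χ = 2 − 2·3 = -4, and every face is a triangle so 3F = 2E.
V − E + F = -4 with E = 3F/2 gives 54 − (3/2 − 1)·F = -4, so F = 116 and E = 174.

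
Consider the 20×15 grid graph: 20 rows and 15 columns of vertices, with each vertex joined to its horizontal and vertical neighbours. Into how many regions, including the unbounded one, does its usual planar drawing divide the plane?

267

The grid has V = 20·15 = 300 vertices and E = 20·14 + 15·19 = 565 edges.
F = 2 − V + E = 2 − 300 + 565 = 267.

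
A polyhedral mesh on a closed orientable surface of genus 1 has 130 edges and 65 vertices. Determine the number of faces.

For a closed orientable surface of genus 1, χ = 2 − 2·1 = 0.
F = 0 − V + E = 0 − 65 + 130 = 65.

65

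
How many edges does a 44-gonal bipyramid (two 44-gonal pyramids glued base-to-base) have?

A bipyramid over an n-gon has 2n triangular faces and n + 2 vertices: V = 44 + 2 = 46, E = 3·44 = 132, F = 2·44 = 88.

132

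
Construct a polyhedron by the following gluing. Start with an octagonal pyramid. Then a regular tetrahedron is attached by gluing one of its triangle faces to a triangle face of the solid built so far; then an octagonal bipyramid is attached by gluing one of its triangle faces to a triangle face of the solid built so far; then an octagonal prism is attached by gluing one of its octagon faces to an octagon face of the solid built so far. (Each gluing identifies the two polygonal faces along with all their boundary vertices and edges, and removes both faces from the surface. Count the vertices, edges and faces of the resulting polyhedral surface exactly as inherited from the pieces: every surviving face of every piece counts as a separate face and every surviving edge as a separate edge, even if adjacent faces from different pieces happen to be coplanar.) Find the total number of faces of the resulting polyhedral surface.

An octagonal pyramid: V=9, E=16, F=9.
Attach a regular tetrahedron (V=4, E=6, F=4) along a 3-gon: merge 3 vertices and 3 edges, delete both glued faces → V=10, E=19, F=11.
Attach an octagonal bipyramid (V=10, E=24, F=16) along a 3-gon: merge 3 vertices and 3 edges, delete both glued faces → V=17, E=40, F=25.
Attach an octagonal prism (V=16, E=24, F=10) along an 8-gon: merge 8 vertices and 8 edges, delete both glued faces → V=25, E=56, F=33.
Check: V − E + F = 25 − 56 + 33 = 2.

33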